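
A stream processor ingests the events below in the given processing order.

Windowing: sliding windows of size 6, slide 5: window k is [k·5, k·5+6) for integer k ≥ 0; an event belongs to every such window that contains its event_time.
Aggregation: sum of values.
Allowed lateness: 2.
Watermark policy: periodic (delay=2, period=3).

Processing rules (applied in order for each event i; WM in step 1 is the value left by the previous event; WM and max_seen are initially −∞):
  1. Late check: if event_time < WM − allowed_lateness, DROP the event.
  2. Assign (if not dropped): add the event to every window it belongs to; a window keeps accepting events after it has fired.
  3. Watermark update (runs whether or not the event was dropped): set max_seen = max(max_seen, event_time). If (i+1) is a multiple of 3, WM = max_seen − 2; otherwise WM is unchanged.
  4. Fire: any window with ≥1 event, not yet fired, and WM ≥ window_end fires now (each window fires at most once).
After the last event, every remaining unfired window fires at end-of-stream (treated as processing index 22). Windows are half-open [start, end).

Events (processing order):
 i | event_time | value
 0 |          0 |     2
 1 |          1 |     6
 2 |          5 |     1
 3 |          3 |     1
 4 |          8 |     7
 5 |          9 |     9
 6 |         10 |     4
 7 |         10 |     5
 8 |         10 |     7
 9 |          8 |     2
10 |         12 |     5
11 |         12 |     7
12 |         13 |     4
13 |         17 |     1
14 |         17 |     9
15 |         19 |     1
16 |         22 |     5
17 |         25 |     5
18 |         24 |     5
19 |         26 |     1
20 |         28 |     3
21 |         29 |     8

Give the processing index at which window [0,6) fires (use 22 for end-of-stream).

i=0 t=0 v=2: → [0,6); WM=−∞
i=1 t=1 v=6: → [0,6); WM=−∞
i=2 t=5 v=1: → [5,11),[0,6); WM=3
i=3 t=3 v=1: → [0,6); WM=3
i=4 t=8 v=7: → [5,11); WM=3
i=5 t=9 v=9: → [5,11); WM=7; [0,6) fires=10
i=6 t=10 v=4: → [10,16),[5,11); WM=7
i=7 t=10 v=5: → [10,16),[5,11); WM=7
i=8 t=10 v=7: → [10,16),[5,11); WM=8
i=9 t=8 v=2: → [5,11); WM=8
i=10 t=12 v=5: → [10,16); WM=8
i=11 t=12 v=7: → [10,16); WM=10
i=12 t=13 v=4: → [10,16); WM=10
i=13 t=17 v=1: → [15,21); WM=10
i=14 t=17 v=9: → [15,21); WM=15; [5,11) fires=35
i=15 t=19 v=1: → [15,21); WM=15
i=16 t=22 v=5: → [20,26); WM=15
i=17 t=25 v=5: → [25,31),[20,26); WM=23; [10,16) fires=32 [15,21) fires=11
i=18 t=24 v=5: → [20,26); WM=23
i=19 t=26 v=1: → [25,31); WM=23
i=20 t=28 v=3: → [25,31); WM=26; [20,26) fires=15
i=21 t=29 v=8: → [25,31); WM=26

5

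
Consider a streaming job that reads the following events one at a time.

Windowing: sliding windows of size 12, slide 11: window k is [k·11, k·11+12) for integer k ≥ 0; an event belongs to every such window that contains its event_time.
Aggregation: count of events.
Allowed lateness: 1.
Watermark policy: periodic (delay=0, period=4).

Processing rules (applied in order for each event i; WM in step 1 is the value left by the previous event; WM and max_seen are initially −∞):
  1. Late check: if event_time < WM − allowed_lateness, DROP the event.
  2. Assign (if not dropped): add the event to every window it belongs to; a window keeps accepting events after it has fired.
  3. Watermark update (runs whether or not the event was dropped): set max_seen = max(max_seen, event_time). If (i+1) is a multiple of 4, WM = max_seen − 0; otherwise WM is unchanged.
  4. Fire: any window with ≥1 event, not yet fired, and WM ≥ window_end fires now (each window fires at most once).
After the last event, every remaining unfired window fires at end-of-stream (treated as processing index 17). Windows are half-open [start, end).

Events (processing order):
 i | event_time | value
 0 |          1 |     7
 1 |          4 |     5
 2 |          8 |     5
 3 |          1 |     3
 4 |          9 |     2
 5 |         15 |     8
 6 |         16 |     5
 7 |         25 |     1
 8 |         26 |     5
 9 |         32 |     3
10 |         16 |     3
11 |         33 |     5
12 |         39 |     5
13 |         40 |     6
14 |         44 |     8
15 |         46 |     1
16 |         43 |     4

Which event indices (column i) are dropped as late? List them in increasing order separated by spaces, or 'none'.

10 16

i=0 t=1 v=7: → [0,12); WM=−∞
i=1 t=4 v=5: → [0,12); WM=−∞
i=2 t=8 v=5: → [0,12); WM=−∞
i=3 t=1 v=3: → [0,12); WM=8
i=4 t=9 v=2: → [0,12); WM=8
i=5 t=15 v=8: → [11,23); WM=8
i=6 t=16 v=5: → [11,23); WM=8
i=7 t=25 v=1: → [22,34); WM=25; [0,12) fires=5 [11,23) fires=2
i=8 t=26 v=5: → [22,34); WM=25
i=9 t=32 v=3: → [22,34); WM=25
i=10 t=16 v=3: DROP (t<25-1); WM=25
i=11 t=33 v=5: → [33,45),[22,34); WM=33
i=12 t=39 v=5: → [33,45); WM=33
i=13 t=40 v=6: → [33,45); WM=33
i=14 t=44 v=8: → [44,56),[33,45); WM=33
i=15 t=46 v=1: → [44,56); WM=46; [22,34) fires=4 [33,45) fires=4
i=16 t=43 v=4: DROP (t<46-1); WM=46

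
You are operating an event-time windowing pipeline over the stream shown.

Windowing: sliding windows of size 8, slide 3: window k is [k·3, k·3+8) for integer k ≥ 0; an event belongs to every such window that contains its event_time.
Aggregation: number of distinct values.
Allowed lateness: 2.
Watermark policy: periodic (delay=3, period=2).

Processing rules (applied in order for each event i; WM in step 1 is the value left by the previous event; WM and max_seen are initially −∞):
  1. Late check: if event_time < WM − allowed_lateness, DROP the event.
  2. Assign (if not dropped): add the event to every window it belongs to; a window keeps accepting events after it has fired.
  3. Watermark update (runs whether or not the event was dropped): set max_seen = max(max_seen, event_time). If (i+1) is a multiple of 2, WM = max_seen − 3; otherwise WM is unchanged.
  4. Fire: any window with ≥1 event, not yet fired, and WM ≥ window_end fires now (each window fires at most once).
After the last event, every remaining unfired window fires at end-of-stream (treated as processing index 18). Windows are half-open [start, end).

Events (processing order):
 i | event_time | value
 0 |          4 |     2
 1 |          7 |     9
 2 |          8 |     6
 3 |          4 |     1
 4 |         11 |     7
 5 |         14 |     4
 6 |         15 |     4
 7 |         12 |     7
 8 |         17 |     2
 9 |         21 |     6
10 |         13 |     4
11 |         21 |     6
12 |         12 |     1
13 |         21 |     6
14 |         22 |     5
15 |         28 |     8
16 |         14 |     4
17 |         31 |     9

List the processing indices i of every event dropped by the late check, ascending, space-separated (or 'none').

10 12 16

i=0 t=4 v=2: → [3,11),[0,8); WM=−∞
i=1 t=7 v=9: → [6,14),[3,11),[0,8); WM=4
i=2 t=8 v=6: → [6,14),[3,11); WM=4
i=3 t=4 v=1: → [3,11),[0,8); WM=5
i=4 t=11 v=7: → [9,17),[6,14); WM=5
i=5 t=14 v=4: → [12,20),[9,17); WM=11; [0,8) fires=3 [3,11) fires=4
i=6 t=15 v=4: → [15,23),[12,20),[9,17); WM=11
i=7 t=12 v=7: → [12,20),[9,17),[6,14); WM=12
i=8 t=17 v=2: → [15,23),[12,20); WM=12
i=9 t=21 v=6: → [21,29),[18,26),[15,23); WM=18; [6,14) fires=3 [9,17) fires=2
i=10 t=13 v=4: DROP (t<18-2); WM=18
i=11 t=21 v=6: → [21,29),[18,26),[15,23); WM=18
i=12 t=12 v=1: DROP (t<18-2); WM=18
i=13 t=21 v=6: → [21,29),[18,26),[15,23); WM=18
i=14 t=22 v=5: → [21,29),[18,26),[15,23); WM=18
i=15 t=28 v=8: → [27,35),[24,32),[21,29); WM=25; [12,20) fires=3 [15,23) fires=4
i=16 t=14 v=4: DROP (t<25-2); WM=25
i=17 t=31 v=9: → [30,38),[27,35),[24,32); WM=28; [18,26) fires=2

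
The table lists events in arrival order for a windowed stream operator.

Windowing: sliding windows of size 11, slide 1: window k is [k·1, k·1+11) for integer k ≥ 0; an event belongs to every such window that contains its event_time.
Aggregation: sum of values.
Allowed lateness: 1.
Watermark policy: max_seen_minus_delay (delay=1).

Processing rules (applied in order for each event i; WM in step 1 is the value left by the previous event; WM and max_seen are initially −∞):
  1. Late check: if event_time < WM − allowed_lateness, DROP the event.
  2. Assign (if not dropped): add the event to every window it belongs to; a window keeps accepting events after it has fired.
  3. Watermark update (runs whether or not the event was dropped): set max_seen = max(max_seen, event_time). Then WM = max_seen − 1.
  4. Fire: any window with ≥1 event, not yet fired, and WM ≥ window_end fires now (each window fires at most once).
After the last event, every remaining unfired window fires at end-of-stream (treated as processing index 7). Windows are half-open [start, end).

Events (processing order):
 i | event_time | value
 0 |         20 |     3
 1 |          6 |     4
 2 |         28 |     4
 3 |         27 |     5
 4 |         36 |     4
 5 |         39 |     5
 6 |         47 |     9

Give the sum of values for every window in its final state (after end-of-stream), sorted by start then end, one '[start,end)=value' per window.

[10,21)=3 [11,22)=3 [12,23)=3 [13,24)=3 [14,25)=3 [15,26)=3 [16,27)=3 [17,28)=8 [18,29)=12 [19,30)=12 [20,31)=12 [21,32)=9 [22,33)=9 [23,34)=9 [24,35)=9 [25,36)=9 [26,37)=13 [27,38)=13 [28,39)=8 [29,40)=9 [30,41)=9 [31,42)=9 [32,43)=9 [33,44)=9 [34,45)=9 [35,46)=9 [36,47)=9 [37,48)=14 [38,49)=14 [39,50)=14 [40,51)=9 [41,52)=9 [42,53)=9 [43,54)=9 [44,55)=9 [45,56)=9 [46,57)=9 [47,58)=9

i=0 t=20 v=3: → [20,31),[19,30),[18,29),[17,28),[16,27),[15,26),[14,25),[13,24),[12,23),[11,22),[10,21); WM=19
i=1 t=6 v=4: DROP (t<19-1); WM=19
i=2 t=28 v=4: → [28,39),[27,38),[26,37),[25,36),[24,35),[23,34),[22,33),[21,32),[20,31),[19,30),[18,29); WM=27; [10,21) fires=3 [11,22) fires=3 [12,23) fires=3 [13,24) fires=3 [14,25) fires=3 [15,26) fires=3 [16,27) fires=3
i=3 t=27 v=5: → [27,38),[26,37),[25,36),[24,35),[23,34),[22,33),[21,32),[20,31),[19,30),[18,29),[17,28); WM=27
i=4 t=36 v=4: → [36,47),[35,46),[34,45),[33,44),[32,43),[31,42),[30,41),[29,40),[28,39),[27,38),[26,37); WM=35; [17,28) fires=8 [18,29) fires=12 [19,30) fires=12 [20,31) fires=12 [21,32) fires=9 [22,33) fires=9 [23,34) fires=9 [24,35) fires=9
i=5 t=39 v=5: → [39,50),[38,49),[37,48),[36,47),[35,46),[34,45),[33,44),[32,43),[31,42),[30,41),[29,40); WM=38; [25,36) fires=9 [26,37) fires=13 [27,38) fires=13
i=6 t=47 v=9: → [47,58),[46,57),[45,56),[44,55),[43,54),[42,53),[41,52),[40,51),[39,50),[38,49),[37,48); WM=46; [28,39) fires=8 [29,40) fires=9 [30,41) fires=9 [31,42) fires=9 [32,43) fires=9 [33,44) fires=9 [34,45) fires=9 [35,46) fires=9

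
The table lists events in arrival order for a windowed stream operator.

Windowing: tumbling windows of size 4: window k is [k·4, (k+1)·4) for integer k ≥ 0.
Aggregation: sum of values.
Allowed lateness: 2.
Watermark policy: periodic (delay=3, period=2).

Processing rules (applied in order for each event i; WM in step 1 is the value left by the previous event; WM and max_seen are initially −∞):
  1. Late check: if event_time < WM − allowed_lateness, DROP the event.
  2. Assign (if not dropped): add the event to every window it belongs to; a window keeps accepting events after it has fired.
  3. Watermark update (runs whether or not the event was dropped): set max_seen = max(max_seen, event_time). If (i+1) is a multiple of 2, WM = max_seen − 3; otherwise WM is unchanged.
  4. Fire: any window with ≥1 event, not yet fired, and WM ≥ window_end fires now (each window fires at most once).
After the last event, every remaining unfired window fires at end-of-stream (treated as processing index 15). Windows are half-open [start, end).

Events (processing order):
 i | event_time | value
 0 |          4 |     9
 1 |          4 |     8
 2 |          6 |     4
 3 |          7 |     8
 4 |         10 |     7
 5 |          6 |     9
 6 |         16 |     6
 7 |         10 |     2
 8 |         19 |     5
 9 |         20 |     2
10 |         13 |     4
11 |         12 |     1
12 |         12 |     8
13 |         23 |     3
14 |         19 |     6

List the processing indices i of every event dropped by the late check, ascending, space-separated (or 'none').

i=0 t=4 v=9: → [4,8); WM=−∞
i=1 t=4 v=8: → [4,8); WM=1
i=2 t=6 v=4: → [4,8); WM=1
i=3 t=7 v=8: → [4,8); WM=4
i=4 t=10 v=7: → [8,12); WM=4
i=5 t=6 v=9: → [4,8); WM=7
i=6 t=16 v=6: → [16,20); WM=7
i=7 t=10 v=2: → [8,12); WM=13; [4,8) fires=38 [8,12) fires=9
i=8 t=19 v=5: → [16,20); WM=13
i=9 t=20 v=2: → [20,24); WM=17
i=10 t=13 v=4: DROP (t<17-2); WM=17
i=11 t=12 v=1: DROP (t<17-2); WM=17
i=12 t=12 v=8: DROP (t<17-2); WM=17
i=13 t=23 v=3: → [20,24); WM=20; [16,20) fires=11
i=14 t=19 v=6: → [16,20); WM=20

10 11 12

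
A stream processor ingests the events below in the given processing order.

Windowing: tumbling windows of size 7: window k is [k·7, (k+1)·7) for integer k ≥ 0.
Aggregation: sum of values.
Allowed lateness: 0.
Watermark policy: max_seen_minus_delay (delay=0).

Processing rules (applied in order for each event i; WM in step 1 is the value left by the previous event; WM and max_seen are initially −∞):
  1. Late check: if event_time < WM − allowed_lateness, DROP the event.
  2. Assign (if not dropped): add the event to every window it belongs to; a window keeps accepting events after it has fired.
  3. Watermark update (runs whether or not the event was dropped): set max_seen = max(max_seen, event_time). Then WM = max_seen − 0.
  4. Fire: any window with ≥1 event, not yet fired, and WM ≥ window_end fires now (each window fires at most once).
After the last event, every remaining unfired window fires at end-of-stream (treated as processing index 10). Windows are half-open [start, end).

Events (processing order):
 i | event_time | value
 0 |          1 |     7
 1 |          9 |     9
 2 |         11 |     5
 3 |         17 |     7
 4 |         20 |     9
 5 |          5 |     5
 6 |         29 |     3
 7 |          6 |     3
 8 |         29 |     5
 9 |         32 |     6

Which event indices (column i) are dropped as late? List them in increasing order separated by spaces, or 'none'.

5 7

i=0 t=1 v=7: → [0,7); WM=1
i=1 t=9 v=9: → [7,14); WM=9; [0,7) fires=7
i=2 t=11 v=5: → [7,14); WM=11
i=3 t=17 v=7: → [14,21); WM=17; [7,14) fires=14
i=4 t=20 v=9: → [14,21); WM=20
i=5 t=5 v=5: DROP (t<20-0); WM=20
i=6 t=29 v=3: → [28,35); WM=29; [14,21) fires=16
i=7 t=6 v=3: DROP (t<29-0); WM=29
i=8 t=29 v=5: → [28,35); WM=29
i=9 t=32 v=6: → [28,35); WM=32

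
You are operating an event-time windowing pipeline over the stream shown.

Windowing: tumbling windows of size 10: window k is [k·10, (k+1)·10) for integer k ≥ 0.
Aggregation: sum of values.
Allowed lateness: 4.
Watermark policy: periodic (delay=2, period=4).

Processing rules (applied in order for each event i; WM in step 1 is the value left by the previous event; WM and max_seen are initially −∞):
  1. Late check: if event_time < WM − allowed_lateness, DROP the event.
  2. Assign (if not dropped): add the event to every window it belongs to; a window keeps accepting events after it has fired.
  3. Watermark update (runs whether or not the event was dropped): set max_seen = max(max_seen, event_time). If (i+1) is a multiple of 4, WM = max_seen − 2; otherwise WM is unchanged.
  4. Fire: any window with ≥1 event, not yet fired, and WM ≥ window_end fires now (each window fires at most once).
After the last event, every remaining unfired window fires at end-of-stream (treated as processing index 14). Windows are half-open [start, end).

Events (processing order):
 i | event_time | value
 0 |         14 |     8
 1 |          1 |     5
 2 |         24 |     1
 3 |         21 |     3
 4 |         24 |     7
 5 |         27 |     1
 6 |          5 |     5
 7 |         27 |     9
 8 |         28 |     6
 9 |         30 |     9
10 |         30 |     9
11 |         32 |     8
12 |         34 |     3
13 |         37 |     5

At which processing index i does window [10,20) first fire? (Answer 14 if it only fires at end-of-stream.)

i=0 t=14 v=8: → [10,20); WM=−∞
i=1 t=1 v=5: → [0,10); WM=−∞
i=2 t=24 v=1: → [20,30); WM=−∞
i=3 t=21 v=3: → [20,30); WM=22; [0,10) fires=5 [10,20) fires=8
i=4 t=24 v=7: → [20,30); WM=22
i=5 t=27 v=1: → [20,30); WM=22
i=6 t=5 v=5: DROP (t<22-4); WM=22
i=7 t=27 v=9: → [20,30); WM=25
i=8 t=28 v=6: → [20,30); WM=25
i=9 t=30 v=9: → [30,40); WM=25
i=10 t=30 v=9: → [30,40); WM=25
i=11 t=32 v=8: → [30,40); WM=30; [20,30) fires=27
i=12 t=34 v=3: → [30,40); WM=30
i=13 t=37 v=5: → [30,40); WM=30

3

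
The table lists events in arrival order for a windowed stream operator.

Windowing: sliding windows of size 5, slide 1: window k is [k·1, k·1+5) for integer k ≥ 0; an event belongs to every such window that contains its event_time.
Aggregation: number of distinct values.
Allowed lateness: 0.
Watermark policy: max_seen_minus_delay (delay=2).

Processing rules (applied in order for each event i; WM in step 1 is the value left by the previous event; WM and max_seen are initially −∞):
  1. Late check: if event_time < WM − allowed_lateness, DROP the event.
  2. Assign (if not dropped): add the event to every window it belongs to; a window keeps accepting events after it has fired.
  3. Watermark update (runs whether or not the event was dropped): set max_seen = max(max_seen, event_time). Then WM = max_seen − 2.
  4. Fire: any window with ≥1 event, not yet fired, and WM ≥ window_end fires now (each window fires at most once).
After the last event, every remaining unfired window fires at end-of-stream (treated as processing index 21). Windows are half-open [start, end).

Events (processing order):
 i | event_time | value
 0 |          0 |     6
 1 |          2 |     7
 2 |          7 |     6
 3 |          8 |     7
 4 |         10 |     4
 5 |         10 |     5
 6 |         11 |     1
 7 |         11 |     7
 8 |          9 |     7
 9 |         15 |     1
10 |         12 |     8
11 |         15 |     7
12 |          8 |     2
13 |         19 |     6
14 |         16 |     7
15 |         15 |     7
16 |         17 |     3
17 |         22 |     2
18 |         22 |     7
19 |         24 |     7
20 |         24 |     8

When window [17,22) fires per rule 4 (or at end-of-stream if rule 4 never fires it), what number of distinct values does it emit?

i=0 t=0 v=6: → [0,5); WM=-2
i=1 t=2 v=7: → [2,7),[1,6),[0,5); WM=0
i=2 t=7 v=6: → [7,12),[6,11),[5,10),[4,9),[3,8); WM=5; [0,5) fires=2
i=3 t=8 v=7: → [8,13),[7,12),[6,11),[5,10),[4,9); WM=6; [1,6) fires=1
i=4 t=10 v=4: → [10,15),[9,14),[8,13),[7,12),[6,11); WM=8; [2,7) fires=1 [3,8) fires=1
i=5 t=10 v=5: → [10,15),[9,14),[8,13),[7,12),[6,11); WM=8
i=6 t=11 v=1: → [11,16),[10,15),[9,14),[8,13),[7,12); WM=9; [4,9) fires=2
i=7 t=11 v=7: → [11,16),[10,15),[9,14),[8,13),[7,12); WM=9
i=8 t=9 v=7: → [9,14),[8,13),[7,12),[6,11),[5,10); WM=9
i=9 t=15 v=1: → [15,20),[14,19),[13,18),[12,17),[11,16); WM=13; [5,10) fires=2 [6,11) fires=4 [7,12) fires=5 [8,13) fires=4
i=10 t=12 v=8: DROP (t<13-0); WM=13
i=11 t=15 v=7: → [15,20),[14,19),[13,18),[12,17),[11,16); WM=13
i=12 t=8 v=2: DROP (t<13-0); WM=13
i=13 t=19 v=6: → [19,24),[18,23),[17,22),[16,21),[15,20); WM=17; [9,14) fires=4 [10,15) fires=4 [11,16) fires=2 [12,17) fires=2
i=14 t=16 v=7: DROP (t<17-0); WM=17
i=15 t=15 v=7: DROP (t<17-0); WM=17
i=16 t=17 v=3: → [17,22),[16,21),[15,20),[14,19),[13,18); WM=17
i=17 t=22 v=2: → [22,27),[21,26),[20,25),[19,24),[18,23); WM=20; [13,18) fires=3 [14,19) fires=3 [15,20) fires=4
i=18 t=22 v=7: → [22,27),[21,26),[20,25),[19,24),[18,23); WM=20
i=19 t=24 v=7: → [24,29),[23,28),[22,27),[21,26),[20,25); WM=22; [16,21) fires=2 [17,22) fires=2
i=20 t=24 v=8: → [24,29),[23,28),[22,27),[21,26),[20,25); WM=22

2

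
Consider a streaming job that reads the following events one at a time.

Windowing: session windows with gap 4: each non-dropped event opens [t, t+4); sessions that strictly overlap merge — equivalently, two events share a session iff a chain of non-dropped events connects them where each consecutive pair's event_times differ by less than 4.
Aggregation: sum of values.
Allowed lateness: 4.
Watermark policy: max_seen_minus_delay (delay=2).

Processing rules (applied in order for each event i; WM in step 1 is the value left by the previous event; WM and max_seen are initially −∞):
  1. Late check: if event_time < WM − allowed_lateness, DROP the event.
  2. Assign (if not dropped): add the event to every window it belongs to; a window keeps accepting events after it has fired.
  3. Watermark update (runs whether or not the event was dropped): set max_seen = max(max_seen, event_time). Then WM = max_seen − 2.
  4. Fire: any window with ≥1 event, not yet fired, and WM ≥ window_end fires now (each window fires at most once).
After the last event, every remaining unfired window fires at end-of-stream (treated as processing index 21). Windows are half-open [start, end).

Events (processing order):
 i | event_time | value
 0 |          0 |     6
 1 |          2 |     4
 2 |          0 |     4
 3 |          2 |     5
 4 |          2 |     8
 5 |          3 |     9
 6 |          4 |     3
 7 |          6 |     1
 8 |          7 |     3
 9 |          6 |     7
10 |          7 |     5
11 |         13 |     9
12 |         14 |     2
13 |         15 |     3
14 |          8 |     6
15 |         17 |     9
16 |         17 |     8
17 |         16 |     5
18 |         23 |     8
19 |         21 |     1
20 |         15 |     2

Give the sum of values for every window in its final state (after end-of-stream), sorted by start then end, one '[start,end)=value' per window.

i=0 t=0 v=6: → [0,4); WM=-2
i=1 t=2 v=4: → [0,6); WM=0
i=2 t=0 v=4: → [0,6); WM=0
i=3 t=2 v=5: → [0,6); WM=0
i=4 t=2 v=8: → [0,6); WM=0
i=5 t=3 v=9: → [0,7); WM=1
i=6 t=4 v=3: → [0,8); WM=2
i=7 t=6 v=1: → [0,10); WM=4
i=8 t=7 v=3: → [0,11); WM=5
i=9 t=6 v=7: → [0,11); WM=5
i=10 t=7 v=5: → [0,11); WM=5
i=11 t=13 v=9: → [13,17); WM=11
i=12 t=14 v=2: → [13,18); WM=12
i=13 t=15 v=3: → [13,19); WM=13
i=14 t=8 v=6: DROP (t<13-4); WM=13
i=15 t=17 v=9: → [13,21); WM=15
i=16 t=17 v=8: → [13,21); WM=15
i=17 t=16 v=5: → [13,21); WM=15
i=18 t=23 v=8: → [23,27); WM=21
i=19 t=21 v=1: → [21,27); WM=21
i=20 t=15 v=2: DROP (t<21-4); WM=21

[0,11)=55 [13,21)=36 [21,27)=9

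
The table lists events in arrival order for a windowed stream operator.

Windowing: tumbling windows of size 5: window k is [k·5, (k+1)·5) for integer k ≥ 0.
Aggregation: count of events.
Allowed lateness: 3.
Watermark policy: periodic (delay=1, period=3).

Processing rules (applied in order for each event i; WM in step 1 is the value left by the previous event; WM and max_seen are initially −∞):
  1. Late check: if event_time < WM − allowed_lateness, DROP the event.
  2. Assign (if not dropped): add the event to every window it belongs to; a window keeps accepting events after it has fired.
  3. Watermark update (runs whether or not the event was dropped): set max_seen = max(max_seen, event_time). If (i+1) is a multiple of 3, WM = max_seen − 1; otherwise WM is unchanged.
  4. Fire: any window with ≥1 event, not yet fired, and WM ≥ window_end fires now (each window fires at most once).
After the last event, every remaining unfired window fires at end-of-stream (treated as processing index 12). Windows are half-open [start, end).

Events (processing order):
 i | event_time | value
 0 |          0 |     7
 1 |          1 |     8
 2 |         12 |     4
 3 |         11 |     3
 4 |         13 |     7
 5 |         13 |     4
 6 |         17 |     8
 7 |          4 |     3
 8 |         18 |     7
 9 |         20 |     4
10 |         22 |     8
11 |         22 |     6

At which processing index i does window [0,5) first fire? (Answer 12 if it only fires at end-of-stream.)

2

i=0 t=0 v=7: → [0,5); WM=−∞
i=1 t=1 v=8: → [0,5); WM=−∞
i=2 t=12 v=4: → [10,15); WM=11; [0,5) fires=2
i=3 t=11 v=3: → [10,15); WM=11
i=4 t=13 v=7: → [10,15); WM=11
i=5 t=13 v=4: → [10,15); WM=12
i=6 t=17 v=8: → [15,20); WM=12
i=7 t=4 v=3: DROP (t<12-3); WM=12
i=8 t=18 v=7: → [15,20); WM=17; [10,15) fires=4
i=9 t=20 v=4: → [20,25); WM=17
i=10 t=22 v=8: → [20,25); WM=17
i=11 t=22 v=6: → [20,25); WM=21; [15,20) fires=2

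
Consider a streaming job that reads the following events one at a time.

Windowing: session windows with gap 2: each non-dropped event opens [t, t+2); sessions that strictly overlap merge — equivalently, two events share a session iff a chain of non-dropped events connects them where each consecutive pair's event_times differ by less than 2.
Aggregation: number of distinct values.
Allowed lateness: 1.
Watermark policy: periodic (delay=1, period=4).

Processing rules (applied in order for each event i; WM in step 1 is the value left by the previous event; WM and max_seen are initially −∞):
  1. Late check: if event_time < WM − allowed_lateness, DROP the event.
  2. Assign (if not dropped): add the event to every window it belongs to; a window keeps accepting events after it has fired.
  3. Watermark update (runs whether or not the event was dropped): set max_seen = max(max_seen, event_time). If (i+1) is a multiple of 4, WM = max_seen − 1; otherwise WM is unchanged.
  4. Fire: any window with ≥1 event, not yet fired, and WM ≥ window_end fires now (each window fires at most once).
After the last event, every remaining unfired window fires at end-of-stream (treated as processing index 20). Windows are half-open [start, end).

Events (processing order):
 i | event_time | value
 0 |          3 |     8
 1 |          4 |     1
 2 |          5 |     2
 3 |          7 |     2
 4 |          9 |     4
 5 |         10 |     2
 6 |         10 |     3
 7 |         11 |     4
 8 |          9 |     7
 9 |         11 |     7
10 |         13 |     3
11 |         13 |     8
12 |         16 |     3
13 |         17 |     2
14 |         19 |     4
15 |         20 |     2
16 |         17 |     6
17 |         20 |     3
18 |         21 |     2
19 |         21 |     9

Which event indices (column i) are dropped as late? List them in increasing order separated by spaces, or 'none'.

i=0 t=3 v=8: → [3,5); WM=−∞
i=1 t=4 v=1: → [3,6); WM=−∞
i=2 t=5 v=2: → [3,7); WM=−∞
i=3 t=7 v=2: → [7,9); WM=6
i=4 t=9 v=4: → [9,11); WM=6
i=5 t=10 v=2: → [9,12); WM=6
i=6 t=10 v=3: → [9,12); WM=6
i=7 t=11 v=4: → [9,13); WM=10
i=8 t=9 v=7: → [9,13); WM=10
i=9 t=11 v=7: → [9,13); WM=10
i=10 t=13 v=3: → [13,15); WM=10
i=11 t=13 v=8: → [13,15); WM=12
i=12 t=16 v=3: → [16,18); WM=12
i=13 t=17 v=2: → [16,19); WM=12
i=14 t=19 v=4: → [19,21); WM=12
i=15 t=20 v=2: → [19,22); WM=19
i=16 t=17 v=6: DROP (t<19-1); WM=19
i=17 t=20 v=3: → [19,22); WM=19
i=18 t=21 v=2: → [19,23); WM=19
i=19 t=21 v=9: → [19,23); WM=20

16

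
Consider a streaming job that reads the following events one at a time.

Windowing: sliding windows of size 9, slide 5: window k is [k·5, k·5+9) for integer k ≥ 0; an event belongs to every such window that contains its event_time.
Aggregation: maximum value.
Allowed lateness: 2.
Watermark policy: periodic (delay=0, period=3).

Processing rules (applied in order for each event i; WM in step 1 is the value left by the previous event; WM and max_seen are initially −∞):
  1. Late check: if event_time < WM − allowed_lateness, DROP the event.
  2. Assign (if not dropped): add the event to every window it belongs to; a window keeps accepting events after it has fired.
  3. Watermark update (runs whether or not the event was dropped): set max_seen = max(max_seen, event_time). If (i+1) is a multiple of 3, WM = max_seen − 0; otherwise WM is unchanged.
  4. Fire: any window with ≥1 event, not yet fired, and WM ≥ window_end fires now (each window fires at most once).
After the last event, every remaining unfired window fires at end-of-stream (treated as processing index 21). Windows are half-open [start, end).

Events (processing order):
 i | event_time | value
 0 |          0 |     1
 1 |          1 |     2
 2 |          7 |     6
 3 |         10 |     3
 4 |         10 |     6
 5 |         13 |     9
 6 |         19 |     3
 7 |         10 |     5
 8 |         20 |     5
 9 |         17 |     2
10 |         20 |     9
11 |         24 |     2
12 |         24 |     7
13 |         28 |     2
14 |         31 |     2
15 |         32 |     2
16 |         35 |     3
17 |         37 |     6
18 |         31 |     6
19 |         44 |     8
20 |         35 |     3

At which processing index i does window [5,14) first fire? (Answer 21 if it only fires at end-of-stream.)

i=0 t=0 v=1: → [0,9); WM=−∞
i=1 t=1 v=2: → [0,9); WM=−∞
i=2 t=7 v=6: → [5,14),[0,9); WM=7
i=3 t=10 v=3: → [10,19),[5,14); WM=7
i=4 t=10 v=6: → [10,19),[5,14); WM=7
i=5 t=13 v=9: → [10,19),[5,14); WM=13; [0,9) fires=6
i=6 t=19 v=3: → [15,24); WM=13
i=7 t=10 v=5: DROP (t<13-2); WM=13
i=8 t=20 v=5: → [20,29),[15,24); WM=20; [5,14) fires=9 [10,19) fires=9
i=9 t=17 v=2: DROP (t<20-2); WM=20
i=10 t=20 v=9: → [20,29),[15,24); WM=20
i=11 t=24 v=2: → [20,29); WM=24; [15,24) fires=9
i=12 t=24 v=7: → [20,29); WM=24
i=13 t=28 v=2: → [25,34),[20,29); WM=24
i=14 t=31 v=2: → [30,39),[25,34); WM=31; [20,29) fires=9
i=15 t=32 v=2: → [30,39),[25,34); WM=31
i=16 t=35 v=3: → [35,44),[30,39); WM=31
i=17 t=37 v=6: → [35,44),[30,39); WM=37; [25,34) fires=2
i=18 t=31 v=6: DROP (t<37-2); WM=37
i=19 t=44 v=8: → [40,49); WM=37
i=20 t=35 v=3: → [35,44),[30,39); WM=44; [30,39) fires=6 [35,44) fires=6

8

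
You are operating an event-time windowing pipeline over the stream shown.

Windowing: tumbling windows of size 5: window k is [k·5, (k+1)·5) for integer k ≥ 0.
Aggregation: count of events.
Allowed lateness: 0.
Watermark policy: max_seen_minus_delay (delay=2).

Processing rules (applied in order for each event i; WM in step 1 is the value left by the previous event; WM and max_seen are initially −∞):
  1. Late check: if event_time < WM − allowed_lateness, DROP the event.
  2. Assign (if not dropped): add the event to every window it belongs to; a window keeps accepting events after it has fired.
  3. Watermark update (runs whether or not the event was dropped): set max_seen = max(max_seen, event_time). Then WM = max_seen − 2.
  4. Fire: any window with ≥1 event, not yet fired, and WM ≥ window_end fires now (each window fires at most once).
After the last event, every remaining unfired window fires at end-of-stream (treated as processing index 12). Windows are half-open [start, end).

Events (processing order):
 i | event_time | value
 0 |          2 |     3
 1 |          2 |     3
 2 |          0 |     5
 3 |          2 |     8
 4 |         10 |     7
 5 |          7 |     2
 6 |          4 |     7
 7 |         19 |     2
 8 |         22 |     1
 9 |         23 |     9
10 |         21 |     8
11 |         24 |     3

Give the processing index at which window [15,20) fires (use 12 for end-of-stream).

8

i=0 t=2 v=3: → [0,5); WM=0
i=1 t=2 v=3: → [0,5); WM=0
i=2 t=0 v=5: → [0,5); WM=0
i=3 t=2 v=8: → [0,5); WM=0
i=4 t=10 v=7: → [10,15); WM=8; [0,5) fires=4
i=5 t=7 v=2: DROP (t<8-0); WM=8
i=6 t=4 v=7: DROP (t<8-0); WM=8
i=7 t=19 v=2: → [15,20); WM=17; [10,15) fires=1
i=8 t=22 v=1: → [20,25); WM=20; [15,20) fires=1
i=9 t=23 v=9: → [20,25); WM=21
i=10 t=21 v=8: → [20,25); WM=21
i=11 t=24 v=3: → [20,25); WM=22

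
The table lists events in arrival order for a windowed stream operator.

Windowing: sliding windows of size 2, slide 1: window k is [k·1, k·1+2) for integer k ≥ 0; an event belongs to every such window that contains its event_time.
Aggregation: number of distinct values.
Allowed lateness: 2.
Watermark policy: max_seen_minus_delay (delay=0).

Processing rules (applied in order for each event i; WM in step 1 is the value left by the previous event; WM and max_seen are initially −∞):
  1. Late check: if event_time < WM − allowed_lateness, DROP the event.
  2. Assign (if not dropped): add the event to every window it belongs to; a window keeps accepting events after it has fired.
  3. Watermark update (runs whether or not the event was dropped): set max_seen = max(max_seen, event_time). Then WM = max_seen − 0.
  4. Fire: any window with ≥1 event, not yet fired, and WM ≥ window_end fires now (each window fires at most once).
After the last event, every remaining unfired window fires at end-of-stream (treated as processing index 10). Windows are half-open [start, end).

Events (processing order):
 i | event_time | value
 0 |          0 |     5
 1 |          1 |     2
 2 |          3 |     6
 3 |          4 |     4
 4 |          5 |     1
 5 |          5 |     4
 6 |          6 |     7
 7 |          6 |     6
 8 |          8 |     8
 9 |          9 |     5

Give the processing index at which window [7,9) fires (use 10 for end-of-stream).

i=0 t=0 v=5: → [0,2); WM=0
i=1 t=1 v=2: → [1,3),[0,2); WM=1
i=2 t=3 v=6: → [3,5),[2,4); WM=3; [0,2) fires=2 [1,3) fires=1
i=3 t=4 v=4: → [4,6),[3,5); WM=4; [2,4) fires=1
i=4 t=5 v=1: → [5,7),[4,6); WM=5; [3,5) fires=2
i=5 t=5 v=4: → [5,7),[4,6); WM=5
i=6 t=6 v=7: → [6,8),[5,7); WM=6; [4,6) fires=2
i=7 t=6 v=6: → [6,8),[5,7); WM=6
i=8 t=8 v=8: → [8,10),[7,9); WM=8; [5,7) fires=4 [6,8) fires=2
i=9 t=9 v=5: → [9,11),[8,10); WM=9; [7,9) fires=1

9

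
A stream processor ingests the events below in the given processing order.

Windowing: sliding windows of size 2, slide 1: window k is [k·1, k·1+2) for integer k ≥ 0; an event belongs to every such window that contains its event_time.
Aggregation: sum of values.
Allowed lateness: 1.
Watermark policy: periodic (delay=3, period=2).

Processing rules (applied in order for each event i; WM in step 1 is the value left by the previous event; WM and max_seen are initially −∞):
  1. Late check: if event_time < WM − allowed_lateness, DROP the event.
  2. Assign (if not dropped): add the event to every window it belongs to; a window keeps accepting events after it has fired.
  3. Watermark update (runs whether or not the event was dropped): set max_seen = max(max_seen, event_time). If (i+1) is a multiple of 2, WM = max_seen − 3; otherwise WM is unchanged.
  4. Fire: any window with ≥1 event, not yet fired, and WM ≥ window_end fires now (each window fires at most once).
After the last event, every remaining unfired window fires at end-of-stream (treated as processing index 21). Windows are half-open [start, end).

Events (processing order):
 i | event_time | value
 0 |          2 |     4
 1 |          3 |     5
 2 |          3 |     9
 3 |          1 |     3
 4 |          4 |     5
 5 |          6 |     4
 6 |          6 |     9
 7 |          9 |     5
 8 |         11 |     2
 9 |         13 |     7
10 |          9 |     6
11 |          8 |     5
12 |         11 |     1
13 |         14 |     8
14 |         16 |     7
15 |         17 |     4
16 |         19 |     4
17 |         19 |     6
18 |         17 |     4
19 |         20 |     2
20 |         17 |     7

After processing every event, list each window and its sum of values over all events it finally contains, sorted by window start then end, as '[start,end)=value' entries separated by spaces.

[0,2)=3 [1,3)=7 [2,4)=18 [3,5)=19 [4,6)=5 [5,7)=13 [6,8)=13 [8,10)=11 [9,11)=11 [10,12)=3 [11,13)=3 [12,14)=7 [13,15)=15 [14,16)=8 [15,17)=7 [16,18)=22 [17,19)=15 [18,20)=10 [19,21)=12 [20,22)=2

i=0 t=2 v=4: → [2,4),[1,3); WM=−∞
i=1 t=3 v=5: → [3,5),[2,4); WM=0
i=2 t=3 v=9: → [3,5),[2,4); WM=0
i=3 t=1 v=3: → [1,3),[0,2); WM=0
i=4 t=4 v=5: → [4,6),[3,5); WM=0
i=5 t=6 v=4: → [6,8),[5,7); WM=3; [0,2) fires=3 [1,3) fires=7
i=6 t=6 v=9: → [6,8),[5,7); WM=3
i=7 t=9 v=5: → [9,11),[8,10); WM=6; [2,4) fires=18 [3,5) fires=19 [4,6) fires=5
i=8 t=11 v=2: → [11,13),[10,12); WM=6
i=9 t=13 v=7: → [13,15),[12,14); WM=10; [5,7) fires=13 [6,8) fires=13 [8,10) fires=5
i=10 t=9 v=6: → [9,11),[8,10); WM=10
i=11 t=8 v=5: DROP (t<10-1); WM=10
i=12 t=11 v=1: → [11,13),[10,12); WM=10
i=13 t=14 v=8: → [14,16),[13,15); WM=11; [9,11) fires=11
i=14 t=16 v=7: → [16,18),[15,17); WM=11
i=15 t=17 v=4: → [17,19),[16,18); WM=14; [10,12) fires=3 [11,13) fires=3 [12,14) fires=7
i=16 t=19 v=4: → [19,21),[18,20); WM=14
i=17 t=19 v=6: → [19,21),[18,20); WM=16; [13,15) fires=15 [14,16) fires=8
i=18 t=17 v=4: → [17,19),[16,18); WM=16
i=19 t=20 v=2: → [20,22),[19,21); WM=17; [15,17) fires=7
i=20 t=17 v=7: → [17,19),[16,18); WM=17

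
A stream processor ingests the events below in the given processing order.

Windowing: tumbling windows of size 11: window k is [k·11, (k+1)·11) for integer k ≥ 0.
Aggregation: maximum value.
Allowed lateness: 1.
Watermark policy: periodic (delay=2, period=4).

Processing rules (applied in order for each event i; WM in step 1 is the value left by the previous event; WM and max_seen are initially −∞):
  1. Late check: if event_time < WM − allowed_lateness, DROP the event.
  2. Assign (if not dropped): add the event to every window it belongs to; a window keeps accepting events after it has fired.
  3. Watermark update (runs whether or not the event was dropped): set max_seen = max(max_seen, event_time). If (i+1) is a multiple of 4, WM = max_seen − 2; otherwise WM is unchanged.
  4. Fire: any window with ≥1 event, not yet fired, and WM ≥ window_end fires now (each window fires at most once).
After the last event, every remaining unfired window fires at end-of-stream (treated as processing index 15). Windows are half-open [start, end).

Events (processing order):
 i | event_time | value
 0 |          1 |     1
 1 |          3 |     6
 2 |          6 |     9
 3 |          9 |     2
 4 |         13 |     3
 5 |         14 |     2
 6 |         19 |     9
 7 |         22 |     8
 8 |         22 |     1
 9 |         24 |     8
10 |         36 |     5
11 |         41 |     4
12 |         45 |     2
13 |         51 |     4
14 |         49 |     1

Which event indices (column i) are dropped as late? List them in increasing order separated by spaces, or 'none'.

i=0 t=1 v=1: → [0,11); WM=−∞
i=1 t=3 v=6: → [0,11); WM=−∞
i=2 t=6 v=9: → [0,11); WM=−∞
i=3 t=9 v=2: → [0,11); WM=7
i=4 t=13 v=3: → [11,22); WM=7
i=5 t=14 v=2: → [11,22); WM=7
i=6 t=19 v=9: → [11,22); WM=7
i=7 t=22 v=8: → [22,33); WM=20; [0,11) fires=9
i=8 t=22 v=1: → [22,33); WM=20
i=9 t=24 v=8: → [22,33); WM=20
i=10 t=36 v=5: → [33,44); WM=20
i=11 t=41 v=4: → [33,44); WM=39; [11,22) fires=9 [22,33) fires=8
i=12 t=45 v=2: → [44,55); WM=39
i=13 t=51 v=4: → [44,55); WM=39
i=14 t=49 v=1: → [44,55); WM=39

none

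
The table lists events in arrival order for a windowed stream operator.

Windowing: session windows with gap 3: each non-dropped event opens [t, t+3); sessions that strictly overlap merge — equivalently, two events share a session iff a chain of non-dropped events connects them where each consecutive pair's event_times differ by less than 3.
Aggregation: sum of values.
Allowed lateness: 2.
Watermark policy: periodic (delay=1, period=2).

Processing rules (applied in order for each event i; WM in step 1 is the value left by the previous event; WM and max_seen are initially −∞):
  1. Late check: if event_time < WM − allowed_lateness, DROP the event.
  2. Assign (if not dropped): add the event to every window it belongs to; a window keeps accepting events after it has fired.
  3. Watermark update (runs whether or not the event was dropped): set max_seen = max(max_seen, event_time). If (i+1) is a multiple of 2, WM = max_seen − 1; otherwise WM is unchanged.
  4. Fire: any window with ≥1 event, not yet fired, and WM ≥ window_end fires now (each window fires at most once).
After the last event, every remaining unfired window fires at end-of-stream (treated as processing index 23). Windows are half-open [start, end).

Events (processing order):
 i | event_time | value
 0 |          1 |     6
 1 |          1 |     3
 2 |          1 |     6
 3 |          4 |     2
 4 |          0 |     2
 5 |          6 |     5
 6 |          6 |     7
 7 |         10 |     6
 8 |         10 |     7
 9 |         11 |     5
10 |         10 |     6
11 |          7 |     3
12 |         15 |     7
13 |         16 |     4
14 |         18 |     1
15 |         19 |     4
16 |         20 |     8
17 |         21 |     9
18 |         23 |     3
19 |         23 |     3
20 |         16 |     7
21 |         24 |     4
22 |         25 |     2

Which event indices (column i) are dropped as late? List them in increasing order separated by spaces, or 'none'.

i=0 t=1 v=6: → [1,4); WM=−∞
i=1 t=1 v=3: → [1,4); WM=0
i=2 t=1 v=6: → [1,4); WM=0
i=3 t=4 v=2: → [4,7); WM=3
i=4 t=0 v=2: DROP (t<3-2); WM=3
i=5 t=6 v=5: → [4,9); WM=5
i=6 t=6 v=7: → [4,9); WM=5
i=7 t=10 v=6: → [10,13); WM=9
i=8 t=10 v=7: → [10,13); WM=9
i=9 t=11 v=5: → [10,14); WM=10
i=10 t=10 v=6: → [10,14); WM=10
i=11 t=7 v=3: DROP (t<10-2); WM=10
i=12 t=15 v=7: → [15,18); WM=10
i=13 t=16 v=4: → [15,19); WM=15
i=14 t=18 v=1: → [15,21); WM=15
i=15 t=19 v=4: → [15,22); WM=18
i=16 t=20 v=8: → [15,23); WM=18
i=17 t=21 v=9: → [15,24); WM=20
i=18 t=23 v=3: → [15,26); WM=20
i=19 t=23 v=3: → [15,26); WM=22
i=20 t=16 v=7: DROP (t<22-2); WM=22
i=21 t=24 v=4: → [15,27); WM=23
i=22 t=25 v=2: → [15,28); WM=23

4 11 20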